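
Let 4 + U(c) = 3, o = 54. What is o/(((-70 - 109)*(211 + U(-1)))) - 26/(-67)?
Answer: 162287/419755 ≈ 0.38662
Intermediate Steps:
U(c) = -1 (U(c) = -4 + 3 = -1)
o/(((-70 - 109)*(211 + U(-1)))) - 26/(-67) = 54/(((-70 - 109)*(211 - 1))) - 26/(-67) = 54/((-179*210)) - 26*(-1/67) = 54/(-37590) + 26/67 = 54*(-1/37590) + 26/67 = -9/6265 + 26/67 = 162287/419755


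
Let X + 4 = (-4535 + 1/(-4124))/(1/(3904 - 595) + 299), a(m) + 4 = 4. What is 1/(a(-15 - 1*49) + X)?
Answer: -4080252608/78207056801 ≈ -0.052172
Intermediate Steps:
a(m) = 0 (a(m) = -4 + 4 = 0)
X = -78207056801/4080252608 (X = -4 + (-4535 + 1/(-4124))/(1/(3904 - 595) + 299) = -4 + (-4535 - 1/4124)/(1/3309 + 299) = -4 - 18702341/(4124*(1/3309 + 299)) = -4 - 18702341/(4124*989392/3309) = -4 - 18702341/4124*3309/989392 = -4 - 61886046369/4080252608 = -78207056801/4080252608 ≈ -19.167)
1/(a(-15 - 1*49) + X) = 1/(0 - 78207056801/4080252608) = 1/(-78207056801/4080252608) = -4080252608/78207056801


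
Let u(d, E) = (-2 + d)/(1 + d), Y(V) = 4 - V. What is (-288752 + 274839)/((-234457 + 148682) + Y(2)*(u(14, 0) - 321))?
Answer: 69565/432077 ≈ 0.16100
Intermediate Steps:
u(d, E) = (-2 + d)/(1 + d)
(-288752 + 274839)/((-234457 + 148682) + Y(2)*(u(14, 0) - 321)) = (-288752 + 274839)/((-234457 + 148682) + (4 - 1*2)*((-2 + 14)/(1 + 14) - 321)) = -13913/(-85775 + (4 - 2)*(12/15 - 321)) = -13913/(-85775 + 2*((1/15)*12 - 321)) = -13913/(-85775 + 2*(4/5 - 321)) = -13913/(-85775 + 2*(-1601/5)) = -13913/(-85775 - 3202/5) = -13913/(-432077/5) = -13913*(-5/432077) = 69565/432077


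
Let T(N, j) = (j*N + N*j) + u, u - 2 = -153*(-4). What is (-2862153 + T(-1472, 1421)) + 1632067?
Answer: -5412896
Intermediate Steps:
u = 614 (u = 2 - 153*(-4) = 2 + 612 = 614)
T(N, j) = 614 + 2*N*j (T(N, j) = (j*N + N*j) + 614 = (N*j + N*j) + 614 = 2*N*j + 614 = 614 + 2*N*j)
(-2862153 + T(-1472, 1421)) + 1632067 = (-2862153 + (614 + 2*(-1472)*1421)) + 1632067 = (-2862153 + (614 - 4183424)) + 1632067 = (-2862153 - 4182810) + 1632067 = -7044963 + 1632067 = -5412896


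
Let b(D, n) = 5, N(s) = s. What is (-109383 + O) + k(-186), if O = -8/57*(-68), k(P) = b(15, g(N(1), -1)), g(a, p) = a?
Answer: -6234002/57 ≈ -1.0937e+5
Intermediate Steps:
k(P) = 5
O = 544/57 (O = -8*1/57*(-68) = -8/57*(-68) = 544/57 ≈ 9.5439)
(-109383 + O) + k(-186) = (-109383 + 544/57) + 5 = -6234287/57 + 5 = -6234002/57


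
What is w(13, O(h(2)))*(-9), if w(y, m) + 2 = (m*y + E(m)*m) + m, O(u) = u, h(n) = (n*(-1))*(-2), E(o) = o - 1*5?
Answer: -450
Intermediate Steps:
E(o) = -5 + o (E(o) = o - 5 = -5 + o)
h(n) = 2*n (h(n) = -n*(-2) = 2*n)
w(y, m) = -2 + m + m*y + m*(-5 + m) (w(y, m) = -2 + ((m*y + (-5 + m)*m) + m) = -2 + ((m*y + m*(-5 + m)) + m) = -2 + (m + m*y + m*(-5 + m)) = -2 + m + m*y + m*(-5 + m))
w(13, O(h(2)))*(-9) = (-2 + 2*2 + (2*2)*13 + (2*2)*(-5 + 2*2))*(-9) = (-2 + 4 + 4*13 + 4*(-5 + 4))*(-9) = (-2 + 4 + 52 + 4*(-1))*(-9) = (-2 + 4 + 52 - 4)*(-9) = 50*(-9) = -450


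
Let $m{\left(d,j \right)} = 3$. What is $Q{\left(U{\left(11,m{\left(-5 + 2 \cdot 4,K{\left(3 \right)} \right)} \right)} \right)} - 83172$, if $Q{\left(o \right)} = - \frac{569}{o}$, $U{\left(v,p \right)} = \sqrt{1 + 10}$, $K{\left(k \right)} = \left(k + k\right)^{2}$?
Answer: $-83172 - \frac{569 \sqrt{11}}{11} \approx -83344.0$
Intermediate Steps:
$K{\left(k \right)} = 4 k^{2}$ ($K{\left(k \right)} = \left(2 k\right)^{2} = 4 k^{2}$)
$U{\left(v,p \right)} = \sqrt{11}$
$Q{\left(U{\left(11,m{\left(-5 + 2 \cdot 4,K{\left(3 \right)} \right)} \right)} \right)} - 83172 = - \frac{569}{\sqrt{11}} - 83172 = - 569 \frac{\sqrt{11}}{11} - 83172 = - \frac{569 \sqrt{11}}{11} - 83172 = -83172 - \frac{569 \sqrt{11}}{11}$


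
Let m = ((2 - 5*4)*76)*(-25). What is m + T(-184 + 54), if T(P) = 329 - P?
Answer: 34659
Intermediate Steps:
m = 34200 (m = ((2 - 20)*76)*(-25) = -18*76*(-25) = -1368*(-25) = 34200)
m + T(-184 + 54) = 34200 + (329 - (-184 + 54)) = 34200 + (329 - 1*(-130)) = 34200 + (329 + 130) = 34200 + 459 = 34659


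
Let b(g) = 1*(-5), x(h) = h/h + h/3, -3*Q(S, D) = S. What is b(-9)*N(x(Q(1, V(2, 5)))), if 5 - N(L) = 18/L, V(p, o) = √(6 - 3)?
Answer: 305/4 ≈ 76.250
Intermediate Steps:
V(p, o) = √3
Q(S, D) = -S/3
x(h) = 1 + h/3 (x(h) = 1 + h*(⅓) = 1 + h/3)
N(L) = 5 - 18/L
b(g) = -5
b(-9)*N(x(Q(1, V(2, 5)))) = -5*(5 - 18/(1 + (-⅓*1)/3)) = -5*(5 - 18/(1 + (⅓)*(-⅓))) = -5*(5 - 18/(1 - ⅑)) = -5*(5 - 18/8/9) = -5*(5 - 18*9/8) = -5*(5 - 81/4) = -5*(-61/4) = 305/4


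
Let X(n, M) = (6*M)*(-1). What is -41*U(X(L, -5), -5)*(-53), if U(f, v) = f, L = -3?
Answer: 65190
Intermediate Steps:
X(n, M) = -6*M
-41*U(X(L, -5), -5)*(-53) = -(-246)*(-5)*(-53) = -41*30*(-53) = -1230*(-53) = 65190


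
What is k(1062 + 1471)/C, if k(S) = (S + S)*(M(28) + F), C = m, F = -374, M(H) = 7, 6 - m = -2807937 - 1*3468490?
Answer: -1859222/6276433 ≈ -0.29622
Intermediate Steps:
m = 6276433 (m = 6 - (-2807937 - 1*3468490) = 6 - (-2807937 - 3468490) = 6 - 1*(-6276427) = 6 + 6276427 = 6276433)
C = 6276433
k(S) = -734*S (k(S) = (S + S)*(7 - 374) = (2*S)*(-367) = -734*S)
k(1062 + 1471)/C = -734*(1062 + 1471)/6276433 = -734*2533*(1/6276433) = -1859222*1/6276433 = -1859222/6276433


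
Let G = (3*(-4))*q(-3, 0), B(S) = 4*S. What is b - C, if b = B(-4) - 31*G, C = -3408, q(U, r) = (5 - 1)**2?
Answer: 9344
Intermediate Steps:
q(U, r) = 16 (q(U, r) = 4**2 = 16)
G = -192 (G = (3*(-4))*16 = -12*16 = -192)
b = 5936 (b = 4*(-4) - 31*(-192) = -16 + 5952 = 5936)
b - C = 5936 - 1*(-3408) = 5936 + 3408 = 9344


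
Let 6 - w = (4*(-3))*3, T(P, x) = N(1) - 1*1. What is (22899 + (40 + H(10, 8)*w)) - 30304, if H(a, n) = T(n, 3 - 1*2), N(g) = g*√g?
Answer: -7365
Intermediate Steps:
N(g) = g^(3/2)
T(P, x) = 0 (T(P, x) = 1^(3/2) - 1*1 = 1 - 1 = 0)
H(a, n) = 0
w = 42 (w = 6 - 4*(-3)*3 = 6 - (-12)*3 = 6 - 1*(-36) = 6 + 36 = 42)
(22899 + (40 + H(10, 8)*w)) - 30304 = (22899 + (40 + 0*42)) - 30304 = (22899 + (40 + 0)) - 30304 = (22899 + 40) - 30304 = 22939 - 30304 = -7365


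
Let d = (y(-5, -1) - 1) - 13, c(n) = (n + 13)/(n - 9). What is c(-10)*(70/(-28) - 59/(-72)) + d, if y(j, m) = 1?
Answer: -5807/456 ≈ -12.735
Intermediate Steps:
c(n) = (13 + n)/(-9 + n)
d = -13 (d = (1 - 1) - 13 = 0 - 13 = -13)
c(-10)*(70/(-28) - 59/(-72)) + d = ((13 - 10)/(-9 - 10))*(70/(-28) - 59/(-72)) - 13 = (3/(-19))*(70*(-1/28) - 59*(-1/72)) - 13 = (-1/19*3)*(-5/2 + 59/72) - 13 = -3/19*(-121/72) - 13 = 121/456 - 13 = -5807/456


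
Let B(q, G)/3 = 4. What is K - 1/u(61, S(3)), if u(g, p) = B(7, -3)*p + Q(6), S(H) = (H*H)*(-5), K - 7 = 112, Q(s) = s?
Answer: 63547/534 ≈ 119.00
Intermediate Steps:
K = 119 (K = 7 + 112 = 119)
B(q, G) = 12 (B(q, G) = 3*4 = 12)
S(H) = -5*H² (S(H) = H²*(-5) = -5*H²)
u(g, p) = 6 + 12*p (u(g, p) = 12*p + 6 = 6 + 12*p)
K - 1/u(61, S(3)) = 119 - 1/(6 + 12*(-5*3²)) = 119 - 1/(6 + 12*(-5*9)) = 119 - 1/(6 + 12*(-45)) = 119 - 1/(6 - 540) = 119 - 1/(-534) = 119 - 1*(-1/534) = 119 + 1/534 = 63547/534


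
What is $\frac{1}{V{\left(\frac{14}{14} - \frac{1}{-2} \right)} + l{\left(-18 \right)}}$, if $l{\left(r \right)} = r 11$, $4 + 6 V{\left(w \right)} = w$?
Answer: $- \frac{12}{2381} \approx -0.0050399$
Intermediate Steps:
$V{\left(w \right)} = - \frac{2}{3} + \frac{w}{6}$
$l{\left(r \right)} = 11 r$
$\frac{1}{V{\left(\frac{14}{14} - \frac{1}{-2} \right)} + l{\left(-18 \right)}} = \frac{1}{\left(- \frac{2}{3} + \frac{\frac{14}{14} - \frac{1}{-2}}{6}\right) + 11 \left(-18\right)} = \frac{1}{\left(- \frac{2}{3} + \frac{14 \cdot \frac{1}{14} - - \frac{1}{2}}{6}\right) - 198} = \frac{1}{\left(- \frac{2}{3} + \frac{1 + \frac{1}{2}}{6}\right) - 198} = \frac{1}{\left(- \frac{2}{3} + \frac{1}{6} \cdot \frac{3}{2}\right) - 198} = \frac{1}{\left(- \frac{2}{3} + \frac{1}{4}\right) - 198} = \frac{1}{- \frac{5}{12} - 198} = \frac{1}{- \frac{2381}{12}} = - \frac{12}{2381}$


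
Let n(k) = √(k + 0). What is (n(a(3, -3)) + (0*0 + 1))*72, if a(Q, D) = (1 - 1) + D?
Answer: 72 + 72*I*√3 ≈ 72.0 + 124.71*I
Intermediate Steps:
a(Q, D) = D (a(Q, D) = 0 + D = D)
n(k) = √k
(n(a(3, -3)) + (0*0 + 1))*72 = (√(-3) + (0*0 + 1))*72 = (I*√3 + (0 + 1))*72 = (I*√3 + 1)*72 = (1 + I*√3)*72 = 72 + 72*I*√3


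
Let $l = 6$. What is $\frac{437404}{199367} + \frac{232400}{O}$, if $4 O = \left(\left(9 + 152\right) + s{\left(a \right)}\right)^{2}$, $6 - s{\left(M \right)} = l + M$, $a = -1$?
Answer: $\frac{49202698444}{1308046887} \approx 37.615$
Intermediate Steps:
$s{\left(M \right)} = - M$ ($s{\left(M \right)} = 6 - \left(6 + M\right) = - M$)
$O = 6561$ ($O = \frac{\left(\left(9 + 152\right) - -1\right)^{2}}{4} = \frac{\left(161 + 1\right)^{2}}{4} = \frac{162^{2}}{4} = \frac{1}{4} \cdot 26244 = 6561$)
$\frac{437404}{199367} + \frac{232400}{O} = \frac{437404}{199367} + \frac{232400}{6561} = \frac{49202698444}{1308046887}$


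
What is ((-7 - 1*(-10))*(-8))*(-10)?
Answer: 240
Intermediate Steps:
((-7 - 1*(-10))*(-8))*(-10) = ((-7 + 10)*(-8))*(-10) = (3*(-8))*(-10) = -24*(-10) = 240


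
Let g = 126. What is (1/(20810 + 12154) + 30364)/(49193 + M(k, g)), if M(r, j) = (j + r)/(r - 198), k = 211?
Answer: 13011945661/21091883544 ≈ 0.61692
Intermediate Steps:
M(r, j) = (j + r)/(-198 + r)
(1/(20810 + 12154) + 30364)/(49193 + M(k, g)) = (1/(20810 + 12154) + 30364)/(49193 + (126 + 211)/(-198 + 211)) = (1/32964 + 30364)/(49193 + 337/13) = (1/32964 + 30364)/(49193 + (1/13)*337) = 1000918897/(32964*(49193 + 337/13)) = 1000918897/(32964*(639846/13)) = (1000918897/32964)*(13/639846) = 13011945661/21091883544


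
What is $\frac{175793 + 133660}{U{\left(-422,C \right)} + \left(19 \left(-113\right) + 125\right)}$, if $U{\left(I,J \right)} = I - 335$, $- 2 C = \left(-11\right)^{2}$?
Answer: $- \frac{309453}{2779} \approx -111.35$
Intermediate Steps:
$C = - \frac{121}{2}$ ($C = - \frac{\left(-11\right)^{2}}{2} = \left(- \frac{1}{2}\right) 121 = - \frac{121}{2} \approx -60.5$)
$U{\left(I,J \right)} = -335 + I$ ($U{\left(I,J \right)} = I - 335 = -335 + I$)
$\frac{175793 + 133660}{U{\left(-422,C \right)} + \left(19 \left(-113\right) + 125\right)} = \frac{175793 + 133660}{\left(-335 - 422\right) + \left(19 \left(-113\right) + 125\right)} = \frac{309453}{-757 + \left(-2147 + 125\right)} = \frac{309453}{-757 - 2022} = \frac{309453}{-2779} = 309453 \left(- \frac{1}{2779}\right) = - \frac{309453}{2779}$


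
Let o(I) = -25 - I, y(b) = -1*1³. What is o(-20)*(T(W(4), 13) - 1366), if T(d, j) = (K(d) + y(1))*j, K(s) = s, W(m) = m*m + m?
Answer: 5595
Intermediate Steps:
W(m) = m + m² (W(m) = m² + m = m + m²)
y(b) = -1 (y(b) = -1*1 = -1)
T(d, j) = j*(-1 + d) (T(d, j) = (d - 1)*j = (-1 + d)*j = j*(-1 + d))
o(-20)*(T(W(4), 13) - 1366) = (-25 - 1*(-20))*(13*(-1 + 4*(1 + 4)) - 1366) = (-25 + 20)*(13*(-1 + 4*5) - 1366) = -5*(13*(-1 + 20) - 1366) = -5*(13*19 - 1366) = -5*(247 - 1366) = -5*(-1119) = 5595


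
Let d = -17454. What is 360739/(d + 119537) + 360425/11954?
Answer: 41105539281/1220300182 ≈ 33.685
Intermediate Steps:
360739/(d + 119537) + 360425/11954 = 360739/(-17454 + 119537) + 360425/11954 = 360739/102083 + 360425*(1/11954) = 360739*(1/102083) + 360425/11954 = 360739/102083 + 360425/11954 = 41105539281/1220300182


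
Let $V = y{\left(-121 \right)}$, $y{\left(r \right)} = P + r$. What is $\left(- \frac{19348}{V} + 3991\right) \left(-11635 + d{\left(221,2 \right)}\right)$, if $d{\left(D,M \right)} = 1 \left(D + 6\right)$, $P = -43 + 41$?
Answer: $- \frac{5820829328}{123} \approx -4.7324 \cdot 10^{7}$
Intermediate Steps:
$P = -2$
$d{\left(D,M \right)} = 6 + D$ ($d{\left(D,M \right)} = 1 \left(6 + D\right) = 6 + D$)
$y{\left(r \right)} = -2 + r$
$V = -123$ ($V = -2 - 121 = -123$)
$\left(- \frac{19348}{V} + 3991\right) \left(-11635 + d{\left(221,2 \right)}\right) = \left(- \frac{19348}{-123} + 3991\right) \left(-11635 + \left(6 + 221\right)\right) = \left(\left(-19348\right) \left(- \frac{1}{123}\right) + 3991\right) \left(-11635 + 227\right) = \left(\frac{19348}{123} + 3991\right) \left(-11408\right) = \frac{510241}{123} \left(-11408\right) = - \frac{5820829328}{123}$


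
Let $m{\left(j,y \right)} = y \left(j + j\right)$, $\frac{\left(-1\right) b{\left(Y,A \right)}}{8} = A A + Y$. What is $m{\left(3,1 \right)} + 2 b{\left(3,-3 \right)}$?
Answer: $-186$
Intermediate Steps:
$b{\left(Y,A \right)} = - 8 Y - 8 A^{2}$ ($b{\left(Y,A \right)} = - 8 \left(A A + Y\right) = - 8 \left(A^{2} + Y\right) = - 8 \left(Y + A^{2}\right) = - 8 Y - 8 A^{2}$)
$m{\left(j,y \right)} = 2 j y$ ($m{\left(j,y \right)} = y 2 j = 2 j y$)
$m{\left(3,1 \right)} + 2 b{\left(3,-3 \right)} = 2 \cdot 3 \cdot 1 + 2 \left(\left(-8\right) 3 - 8 \left(-3\right)^{2}\right) = 6 + 2 \left(-24 - 72\right) = 6 + 2 \left(-96\right) = 6 - 192 = -186$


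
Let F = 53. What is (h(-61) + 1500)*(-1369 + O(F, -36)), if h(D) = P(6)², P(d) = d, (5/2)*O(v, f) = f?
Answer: -10624512/5 ≈ -2.1249e+6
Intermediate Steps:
O(v, f) = 2*f/5
h(D) = 36 (h(D) = 6² = 36)
(h(-61) + 1500)*(-1369 + O(F, -36)) = (36 + 1500)*(-1369 + (⅖)*(-36)) = 1536*(-1369 - 72/5) = 1536*(-6917/5) = -10624512/5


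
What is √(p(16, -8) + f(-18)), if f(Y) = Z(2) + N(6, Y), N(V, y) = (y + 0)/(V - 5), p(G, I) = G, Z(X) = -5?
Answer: I*√7 ≈ 2.6458*I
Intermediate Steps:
N(V, y) = y/(-5 + V)
f(Y) = -5 + Y (f(Y) = -5 + Y/(-5 + 6) = -5 + Y/1 = -5 + Y*1 = -5 + Y)
√(p(16, -8) + f(-18)) = √(16 + (-5 - 18)) = √(16 - 23) = √(-7) = I*√7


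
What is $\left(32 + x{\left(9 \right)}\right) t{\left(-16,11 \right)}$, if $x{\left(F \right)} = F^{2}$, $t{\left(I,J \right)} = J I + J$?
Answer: $-18645$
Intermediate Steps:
$t{\left(I,J \right)} = J + I J$ ($t{\left(I,J \right)} = I J + J = J + I J$)
$\left(32 + x{\left(9 \right)}\right) t{\left(-16,11 \right)} = \left(32 + 9^{2}\right) 11 \left(1 - 16\right) = \left(32 + 81\right) 11 \left(-15\right) = 113 \left(-165\right) = -18645$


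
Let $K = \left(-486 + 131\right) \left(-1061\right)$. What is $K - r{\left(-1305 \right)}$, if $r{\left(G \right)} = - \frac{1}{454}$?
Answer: $\frac{171001371}{454} \approx 3.7666 \cdot 10^{5}$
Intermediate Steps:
$r{\left(G \right)} = - \frac{1}{454}$ ($r{\left(G \right)} = \left(-1\right) \frac{1}{454} = - \frac{1}{454}$)
$K = 376655$ ($K = \left(-355\right) \left(-1061\right) = 376655$)
$K - r{\left(-1305 \right)} = 376655 - - \frac{1}{454} = 376655 + \frac{1}{454} = \frac{171001371}{454}$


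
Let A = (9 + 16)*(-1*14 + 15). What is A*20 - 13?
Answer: 487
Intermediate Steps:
A = 25 (A = 25*(-14 + 15) = 25*1 = 25)
A*20 - 13 = 25*20 - 13 = 500 - 13 = 487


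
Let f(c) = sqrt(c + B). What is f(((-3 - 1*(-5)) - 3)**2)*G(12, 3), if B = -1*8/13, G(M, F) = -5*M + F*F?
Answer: -51*sqrt(65)/13 ≈ -31.629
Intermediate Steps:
G(M, F) = F**2 - 5*M (G(M, F) = -5*M + F**2 = F**2 - 5*M)
B = -8/13 (B = -8*1/13 = -8/13 ≈ -0.61539)
f(c) = sqrt(-8/13 + c) (f(c) = sqrt(c - 8/13) = sqrt(-8/13 + c))
f(((-3 - 1*(-5)) - 3)**2)*G(12, 3) = (sqrt(-104 + 169*((-3 - 1*(-5)) - 3)**2)/13)*(3**2 - 5*12) = (sqrt(-104 + 169*((-3 + 5) - 3)**2)/13)*(9 - 60) = (sqrt(-104 + 169*(2 - 3)**2)/13)*(-51) = (sqrt(-104 + 169*(-1)**2)/13)*(-51) = (sqrt(-104 + 169*1)/13)*(-51) = (sqrt(-104 + 169)/13)*(-51) = (sqrt(65)/13)*(-51) = -51*sqrt(65)/13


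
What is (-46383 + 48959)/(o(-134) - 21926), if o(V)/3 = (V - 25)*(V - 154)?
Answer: 1288/57725 ≈ 0.022313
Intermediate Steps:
o(V) = 3*(-154 + V)*(-25 + V) (o(V) = 3*((V - 25)*(V - 154)) = 3*((-25 + V)*(-154 + V)) = 3*((-154 + V)*(-25 + V)) = 3*(-154 + V)*(-25 + V))
(-46383 + 48959)/(o(-134) - 21926) = (-46383 + 48959)/((11550 - 537*(-134) + 3*(-134)²) - 21926) = 2576/((11550 + 71958 + 3*17956) - 21926) = 2576/((11550 + 71958 + 53868) - 21926) = 2576/(137376 - 21926) = 2576/115450 = 2576*(1/115450) = 1288/57725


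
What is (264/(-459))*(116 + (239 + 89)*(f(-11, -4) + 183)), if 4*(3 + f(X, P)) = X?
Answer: -1708784/51 ≈ -33506.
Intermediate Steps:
f(X, P) = -3 + X/4
(264/(-459))*(116 + (239 + 89)*(f(-11, -4) + 183)) = (264/(-459))*(116 + (239 + 89)*((-3 + (¼)*(-11)) + 183)) = (264*(-1/459))*(116 + 328*((-3 - 11/4) + 183)) = -88*(116 + 328*(-23/4 + 183))/153 = -88*(116 + 328*(709/4))/153 = -88*(116 + 58138)/153 = -88/153*58254 = -1708784/51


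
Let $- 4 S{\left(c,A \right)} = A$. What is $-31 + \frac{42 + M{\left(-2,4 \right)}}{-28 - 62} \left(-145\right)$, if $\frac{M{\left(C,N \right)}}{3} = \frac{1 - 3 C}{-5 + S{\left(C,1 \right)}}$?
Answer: $\frac{272}{9} \approx 30.222$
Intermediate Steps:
$S{\left(c,A \right)} = - \frac{A}{4}$
$M{\left(C,N \right)} = - \frac{4}{7} + \frac{12 C}{7}$ ($M{\left(C,N \right)} = 3 \frac{1 - 3 C}{-5 - \frac{1}{4}} = 3 \frac{1 - 3 C}{- \frac{21}{4}} = 3 \left(1 - 3 C\right) \left(- \frac{4}{21}\right) = 3 \left(- \frac{4}{21} + \frac{4 C}{7}\right) = - \frac{4}{7} + \frac{12 C}{7}$)
$-31 + \frac{42 + M{\left(-2,4 \right)}}{-28 - 62} \left(-145\right) = -31 + \frac{42 + \left(- \frac{4}{7} + \frac{12}{7} \left(-2\right)\right)}{-28 - 62} \left(-145\right) = -31 + \frac{42 - 4}{-90} \left(-145\right) = -31 + \left(42 - 4\right) \left(- \frac{1}{90}\right) \left(-145\right) = -31 + 38 \left(- \frac{1}{90}\right) \left(-145\right) = -31 - - \frac{551}{9} = -31 + \frac{551}{9} = \frac{272}{9}$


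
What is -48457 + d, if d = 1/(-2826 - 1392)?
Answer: -204391627/4218 ≈ -48457.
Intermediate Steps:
d = -1/4218 (d = 1/(-4218) = -1/4218 ≈ -0.00023708)
-48457 + d = -48457 - 1/4218 = -204391627/4218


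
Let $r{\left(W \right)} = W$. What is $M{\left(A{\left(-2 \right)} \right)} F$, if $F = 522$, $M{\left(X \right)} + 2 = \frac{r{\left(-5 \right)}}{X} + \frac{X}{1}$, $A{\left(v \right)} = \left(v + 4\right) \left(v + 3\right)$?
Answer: $-1305$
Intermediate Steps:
$A{\left(v \right)} = \left(3 + v\right) \left(4 + v\right)$ ($A{\left(v \right)} = \left(4 + v\right) \left(3 + v\right) = \left(3 + v\right) \left(4 + v\right)$)
$M{\left(X \right)} = -2 + X - \frac{5}{X}$ ($M{\left(X \right)} = -2 + \left(- \frac{5}{X} + \frac{X}{1}\right) = -2 + \left(- \frac{5}{X} + X 1\right) = -2 + \left(- \frac{5}{X} + X\right) = -2 + \left(X - \frac{5}{X}\right) = -2 + X - \frac{5}{X}$)
$M{\left(A{\left(-2 \right)} \right)} F = \left(-2 + \left(12 + \left(-2\right)^{2} + 7 \left(-2\right)\right) - \frac{5}{12 + \left(-2\right)^{2} + 7 \left(-2\right)}\right) 522 = \left(-2 + \left(12 + 4 - 14\right) - \frac{5}{12 + 4 - 14}\right) 522 = \left(-2 + 2 - \frac{5}{2}\right) 522 = \left(- \frac{5}{2}\right) 522 = -1305$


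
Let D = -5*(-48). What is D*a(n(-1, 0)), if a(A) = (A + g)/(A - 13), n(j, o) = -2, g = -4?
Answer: 96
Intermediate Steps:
D = 240
a(A) = (-4 + A)/(-13 + A) (a(A) = (A - 4)/(A - 13) = (-4 + A)/(-13 + A))
D*a(n(-1, 0)) = 240*((-4 - 2)/(-13 - 2)) = 240*(-6/(-15)) = 240*(-1/15*(-6)) = 240*(2/5) = 96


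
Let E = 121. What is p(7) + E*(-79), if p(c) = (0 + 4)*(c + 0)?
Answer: -9531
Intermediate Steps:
p(c) = 4*c
p(7) + E*(-79) = 4*7 + 121*(-79) = 28 - 9559 = -9531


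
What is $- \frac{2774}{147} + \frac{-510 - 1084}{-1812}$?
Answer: $- \frac{798695}{44394} \approx -17.991$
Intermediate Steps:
$- \frac{2774}{147} + \frac{-510 - 1084}{-1812} = \left(-2774\right) \frac{1}{147} + \left(-510 - 1084\right) \left(- \frac{1}{1812}\right) = - \frac{2774}{147} - - \frac{797}{906} = - \frac{2774}{147} + \frac{797}{906} = - \frac{798695}{44394}$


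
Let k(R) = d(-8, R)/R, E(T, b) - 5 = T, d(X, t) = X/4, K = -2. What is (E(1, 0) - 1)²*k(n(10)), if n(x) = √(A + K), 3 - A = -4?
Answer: -10*√5 ≈ -22.361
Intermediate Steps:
A = 7 (A = 3 - 1*(-4) = 3 + 4 = 7)
d(X, t) = X/4 (d(X, t) = X*(¼) = X/4)
E(T, b) = 5 + T
n(x) = √5 (n(x) = √(7 - 2) = √5)
k(R) = -2/R (k(R) = ((¼)*(-8))/R = -2/R)
(E(1, 0) - 1)²*k(n(10)) = ((5 + 1) - 1)²*(-2*√5/5) = (6 - 1)²*(-2*√5/5) = 5²*(-2*√5/5) = 25*(-2*√5/5) = -10*√5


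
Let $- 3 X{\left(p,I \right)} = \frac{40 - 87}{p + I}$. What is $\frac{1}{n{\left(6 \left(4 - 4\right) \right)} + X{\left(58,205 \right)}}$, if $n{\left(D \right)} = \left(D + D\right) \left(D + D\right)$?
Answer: $\frac{789}{47} \approx 16.787$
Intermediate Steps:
$X{\left(p,I \right)} = \frac{47}{3 \left(I + p\right)}$ ($X{\left(p,I \right)} = - \frac{\left(40 - 87\right) \frac{1}{p + I}}{3} = - \frac{\left(-47\right) \frac{1}{I + p}}{3} = \frac{47}{3 \left(I + p\right)}$)
$n{\left(D \right)} = 4 D^{2}$ ($n{\left(D \right)} = 2 D 2 D = 4 D^{2}$)
$\frac{1}{n{\left(6 \left(4 - 4\right) \right)} + X{\left(58,205 \right)}} = \frac{1}{4 \left(6 \left(4 - 4\right)\right)^{2} + \frac{47}{3 \left(205 + 58\right)}} = \frac{1}{4 \left(6 \cdot 0\right)^{2} + \frac{47}{3 \cdot 263}} = \frac{1}{4 \cdot 0^{2} + \frac{47}{3} \cdot \frac{1}{263}} = \frac{1}{4 \cdot 0 + \frac{47}{789}} = \frac{1}{0 + \frac{47}{789}} = \frac{1}{\frac{47}{789}} = \frac{789}{47}$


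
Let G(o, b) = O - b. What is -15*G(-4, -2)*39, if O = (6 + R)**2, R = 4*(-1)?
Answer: -3510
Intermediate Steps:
R = -4
O = 4 (O = (6 - 4)**2 = 2**2 = 4)
G(o, b) = 4 - b
-15*G(-4, -2)*39 = -15*(4 - 1*(-2))*39 = -15*(4 + 2)*39 = -15*6*39 = -90*39 = -3510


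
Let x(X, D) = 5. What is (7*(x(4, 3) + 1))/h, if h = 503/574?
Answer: 24108/503 ≈ 47.928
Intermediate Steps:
h = 503/574 (h = 503*(1/574) = 503/574 ≈ 0.87631)
(7*(x(4, 3) + 1))/h = (7*(5 + 1))/(503/574) = (7*6)*(574/503) = 42*(574/503) = 24108/503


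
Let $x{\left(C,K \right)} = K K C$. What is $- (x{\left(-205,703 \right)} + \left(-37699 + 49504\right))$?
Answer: $101301040$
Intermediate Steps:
$x{\left(C,K \right)} = C K^{2}$ ($x{\left(C,K \right)} = K^{2} C = C K^{2}$)
$- (x{\left(-205,703 \right)} + \left(-37699 + 49504\right)) = - (- 205 \cdot 703^{2} + \left(-37699 + 49504\right)) = - (\left(-205\right) 494209 + 11805) = - (-101312845 + 11805) = \left(-1\right) \left(-101301040\right) = 101301040$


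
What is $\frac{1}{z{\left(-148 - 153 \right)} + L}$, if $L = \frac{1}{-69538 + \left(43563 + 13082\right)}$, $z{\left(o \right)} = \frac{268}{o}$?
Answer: $- \frac{3880793}{3455625} \approx -1.123$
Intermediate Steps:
$L = - \frac{1}{12893}$ ($L = \frac{1}{-69538 + 56645} = \frac{1}{-12893} = - \frac{1}{12893} \approx -7.7561 \cdot 10^{-5}$)
$\frac{1}{z{\left(-148 - 153 \right)} + L} = \frac{1}{\frac{268}{-148 - 153} - \frac{1}{12893}} = \frac{1}{\frac{268}{-301} - \frac{1}{12893}} = \frac{1}{268 \left(- \frac{1}{301}\right) - \frac{1}{12893}} = \frac{1}{- \frac{268}{301} - \frac{1}{12893}} = \frac{1}{- \frac{3455625}{3880793}} = - \frac{3880793}{3455625}$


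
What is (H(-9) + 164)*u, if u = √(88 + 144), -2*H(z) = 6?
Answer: 322*√58 ≈ 2452.3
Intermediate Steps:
H(z) = -3 (H(z) = -½*6 = -3)
u = 2*√58 (u = √232 = 2*√58 ≈ 15.232)
(H(-9) + 164)*u = (-3 + 164)*(2*√58) = 161*(2*√58) = 322*√58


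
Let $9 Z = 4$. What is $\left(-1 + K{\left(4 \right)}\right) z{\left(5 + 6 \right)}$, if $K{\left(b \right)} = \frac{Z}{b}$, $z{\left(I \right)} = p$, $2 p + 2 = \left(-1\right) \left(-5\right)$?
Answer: $- \frac{4}{3} \approx -1.3333$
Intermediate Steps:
$p = \frac{3}{2}$ ($p = -1 + \frac{\left(-1\right) \left(-5\right)}{2} = -1 + \frac{1}{2} \cdot 5 = -1 + \frac{5}{2} = \frac{3}{2} \approx 1.5$)
$z{\left(I \right)} = \frac{3}{2}$
$Z = \frac{4}{9}$ ($Z = \frac{1}{9} \cdot 4 = \frac{4}{9} \approx 0.44444$)
$K{\left(b \right)} = \frac{4}{9 b}$
$\left(-1 + K{\left(4 \right)}\right) z{\left(5 + 6 \right)} = \left(-1 + \frac{4}{9 \cdot 4}\right) \frac{3}{2} = \left(-1 + \frac{4}{9} \cdot \frac{1}{4}\right) \frac{3}{2} = \left(-1 + \frac{1}{9}\right) \frac{3}{2} = \left(- \frac{8}{9}\right) \frac{3}{2} = - \frac{4}{3}$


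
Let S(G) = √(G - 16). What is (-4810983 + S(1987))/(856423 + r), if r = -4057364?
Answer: 4810983/3200941 - 3*√219/3200941 ≈ 1.5030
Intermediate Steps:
S(G) = √(-16 + G)
(-4810983 + S(1987))/(856423 + r) = (-4810983 + √(-16 + 1987))/(856423 - 4057364) = (-4810983 + √1971)/(-3200941) = (-4810983 + 3*√219)*(-1/3200941) = 4810983/3200941 - 3*√219/3200941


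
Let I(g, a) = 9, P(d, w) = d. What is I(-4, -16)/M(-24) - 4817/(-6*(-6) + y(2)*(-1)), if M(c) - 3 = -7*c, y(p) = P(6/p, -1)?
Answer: -91490/627 ≈ -145.92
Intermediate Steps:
y(p) = 6/p
M(c) = 3 - 7*c
I(-4, -16)/M(-24) - 4817/(-6*(-6) + y(2)*(-1)) = 9/(3 - 7*(-24)) - 4817/(-6*(-6) + (6/2)*(-1)) = 9/(3 + 168) - 4817/(36 + (6*(½))*(-1)) = 9/171 - 4817/(36 + 3*(-1)) = 9*(1/171) - 4817/(36 - 3) = 1/19 - 4817/33 = -91490/627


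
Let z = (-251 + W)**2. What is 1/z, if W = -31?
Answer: 1/79524 ≈ 1.2575e-5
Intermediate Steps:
z = 79524 (z = (-251 - 31)**2 = (-282)**2 = 79524)
1/z = 1/79524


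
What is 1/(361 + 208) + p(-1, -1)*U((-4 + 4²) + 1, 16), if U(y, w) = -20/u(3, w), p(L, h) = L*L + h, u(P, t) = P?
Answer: 1/569 ≈ 0.0017575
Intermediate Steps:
p(L, h) = h + L² (p(L, h) = L² + h = h + L²)
U(y, w) = -20/3
1/(361 + 208) + p(-1, -1)*U((-4 + 4²) + 1, 16) = 1/(361 + 208) + (-1 + (-1)²)*(-20/3) = 1/569 + (-1 + 1)*(-20/3) = 1/569 + 0*(-20/3) = 1/569 + 0 = 1/569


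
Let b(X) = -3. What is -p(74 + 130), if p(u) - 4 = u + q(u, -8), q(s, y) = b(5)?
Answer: -205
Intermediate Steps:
q(s, y) = -3
p(u) = 1 + u (p(u) = 4 + (u - 3) = 4 + (-3 + u) = 1 + u)
-p(74 + 130) = -(1 + (74 + 130)) = -(1 + 204) = -1*205 = -205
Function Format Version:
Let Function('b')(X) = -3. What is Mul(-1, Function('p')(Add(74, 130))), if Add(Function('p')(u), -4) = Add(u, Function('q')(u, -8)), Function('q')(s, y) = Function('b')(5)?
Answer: -205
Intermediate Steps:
Function('q')(s, y) = -3
Function('p')(u) = Add(1, u) (Function('p')(u) = Add(4, Add(u, -3)) = Add(4, Add(-3, u)) = Add(1, u))
Mul(-1, Function('p')(Add(74, 130))) = Mul(-1, Add(1, Add(74, 130))) = Mul(-1, Add(1, 204)) = Mul(-1, 205) = -205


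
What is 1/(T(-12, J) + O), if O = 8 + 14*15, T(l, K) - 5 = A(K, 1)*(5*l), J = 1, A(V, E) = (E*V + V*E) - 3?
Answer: 1/283 ≈ 0.0035336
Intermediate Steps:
A(V, E) = -3 + 2*E*V (A(V, E) = (E*V + E*V) - 3 = 2*E*V - 3 = -3 + 2*E*V)
T(l, K) = 5 + 5*l*(-3 + 2*K) (T(l, K) = 5 + (-3 + 2*1*K)*(5*l) = 5 + (-3 + 2*K)*(5*l) = 5 + 5*l*(-3 + 2*K))
O = 218 (O = 8 + 210 = 218)
1/(T(-12, J) + O) = 1/((5 + 5*(-12)*(-3 + 2*1)) + 218) = 1/((5 + 5*(-12)*(-3 + 2)) + 218) = 1/((5 + 5*(-12)*(-1)) + 218) = 1/((5 + 60) + 218) = 1/(65 + 218) = 1/283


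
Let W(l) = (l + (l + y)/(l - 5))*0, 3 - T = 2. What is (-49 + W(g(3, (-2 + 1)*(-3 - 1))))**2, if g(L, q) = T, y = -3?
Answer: 2401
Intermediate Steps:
T = 1 (T = 3 - 1*2 = 3 - 2 = 1)
g(L, q) = 1
W(l) = 0 (W(l) = (l + (l - 3)/(l - 5))*0 = (l + (-3 + l)/(-5 + l))*0 = 0)
(-49 + W(g(3, (-2 + 1)*(-3 - 1))))**2 = (-49 + 0)**2 = (-49)**2 = 2401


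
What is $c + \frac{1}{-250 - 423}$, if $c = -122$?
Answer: $- \frac{82107}{673} \approx -122.0$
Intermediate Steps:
$c + \frac{1}{-250 - 423} = -122 + \frac{1}{-250 - 423} = -122 + \frac{1}{-673} = -122 - \frac{1}{673} = - \frac{82107}{673}$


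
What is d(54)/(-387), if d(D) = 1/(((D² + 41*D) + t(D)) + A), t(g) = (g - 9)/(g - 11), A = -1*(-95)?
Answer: -1/2022480 ≈ -4.9444e-7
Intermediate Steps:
A = 95
t(g) = (-9 + g)/(-11 + g)
d(D) = 1/(95 + D² + 41*D + (-9 + D)/(-11 + D)) (d(D) = 1/(((D² + 41*D) + (-9 + D)/(-11 + D)) + 95) = 1/((D² + 41*D + (-9 + D)/(-11 + D)) + 95) = 1/(95 + D² + 41*D + (-9 + D)/(-11 + D)))
d(54)/(-387) = ((-11 + 54)/(-1054 + 54³ - 355*54 + 30*54²))/(-387) = -43/(387*(-1054 + 157464 - 19170 + 30*2916)) = -43/(387*(-1054 + 157464 - 19170 + 87480)) = -43/(387*224720) = -43/86966640 = -1/387*43/224720 = -1/2022480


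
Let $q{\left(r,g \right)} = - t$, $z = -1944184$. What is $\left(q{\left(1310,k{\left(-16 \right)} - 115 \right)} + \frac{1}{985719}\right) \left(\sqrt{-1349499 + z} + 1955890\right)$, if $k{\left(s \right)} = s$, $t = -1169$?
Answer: $\frac{2253782827865680}{985719} + \frac{1152305512 i \sqrt{3293683}}{985719} \approx 2.2864 \cdot 10^{9} + 2.1216 \cdot 10^{6} i$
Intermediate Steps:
$q{\left(r,g \right)} = 1169$ ($q{\left(r,g \right)} = \left(-1\right) \left(-1169\right) = 1169$)
$\left(q{\left(1310,k{\left(-16 \right)} - 115 \right)} + \frac{1}{985719}\right) \left(\sqrt{-1349499 + z} + 1955890\right) = \left(1169 + \frac{1}{985719}\right) \left(\sqrt{-1349499 - 1944184} + 1955890\right) = \left(1169 + \frac{1}{985719}\right) \left(\sqrt{-3293683} + 1955890\right) = \frac{1152305512 \left(i \sqrt{3293683} + 1955890\right)}{985719} = \frac{1152305512 \left(1955890 + i \sqrt{3293683}\right)}{985719} = \frac{2253782827865680}{985719} + \frac{1152305512 i \sqrt{3293683}}{985719}$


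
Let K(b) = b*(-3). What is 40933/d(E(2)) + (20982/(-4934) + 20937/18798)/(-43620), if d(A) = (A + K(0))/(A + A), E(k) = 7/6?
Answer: 55201232282751653/674287643640 ≈ 81866.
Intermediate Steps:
E(k) = 7/6 (E(k) = 7*(⅙) = 7/6)
K(b) = -3*b
d(A) = ½ (d(A) = (A - 3*0)/(A + A) = (A + 0)/((2*A)) = A*(1/(2*A)) = ½)
40933/d(E(2)) + (20982/(-4934) + 20937/18798)/(-43620) = 40933/(½) + (20982/(-4934) + 20937/18798)/(-43620) = 40933*2 + (20982*(-1/4934) + 20937*(1/18798))*(-1/43620) = 81866 + (-10491/2467 + 6979/6266)*(-1/43620) = 81866 - 48519413/15458222*(-1/43620) = 81866 + 48519413/674287643640 = 55201232282751653/674287643640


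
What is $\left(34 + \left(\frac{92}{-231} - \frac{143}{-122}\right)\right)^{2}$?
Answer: $\frac{960394120009}{794225124} \approx 1209.2$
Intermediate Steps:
$\left(34 + \left(\frac{92}{-231} - \frac{143}{-122}\right)\right)^{2} = \left(34 + \left(92 \left(- \frac{1}{231}\right) - - \frac{143}{122}\right)\right)^{2} = \left(34 + \left(- \frac{92}{231} + \frac{143}{122}\right)\right)^{2} = \left(34 + \frac{21809}{28182}\right)^{2} = \left(\frac{979997}{28182}\right)^{2} = \frac{960394120009}{794225124}$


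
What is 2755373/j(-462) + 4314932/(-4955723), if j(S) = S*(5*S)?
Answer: 9049883620639/5288846700060 ≈ 1.7111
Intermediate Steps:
j(S) = 5*S²
2755373/j(-462) + 4314932/(-4955723) = 2755373/((5*(-462)²)) + 4314932/(-4955723) = 2755373/((5*213444)) + 4314932*(-1/4955723) = 2755373/1067220 - 4314932/4955723 = 9049883620639/5288846700060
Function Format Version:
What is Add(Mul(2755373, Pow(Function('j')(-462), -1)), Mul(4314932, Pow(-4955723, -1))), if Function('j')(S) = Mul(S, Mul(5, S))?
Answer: Rational(9049883620639, 5288846700060) ≈ 1.7111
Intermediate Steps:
Function('j')(S) = Mul(5, Pow(S, 2))
Add(Mul(2755373, Pow(Function('j')(-462), -1)), Mul(4314932, Pow(-4955723, -1))) = Add(Mul(2755373, Pow(Mul(5, Pow(-462, 2)), -1)), Mul(4314932, Pow(-4955723, -1))) = Add(Mul(2755373, Pow(Mul(5, 213444), -1)), Mul(4314932, Rational(-1, 4955723))) = Add(Mul(2755373, Pow(1067220, -1)), Rational(-4314932, 4955723)) = Add(Mul(2755373, Rational(1, 1067220)), Rational(-4314932, 4955723)) = Add(Rational(2755373, 1067220), Rational(-4314932, 4955723)) = Rational(9049883620639, 5288846700060)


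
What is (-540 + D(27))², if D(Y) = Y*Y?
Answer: 35721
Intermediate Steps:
D(Y) = Y²
(-540 + D(27))² = (-540 + 27²)² = (-540 + 729)² = 189² = 35721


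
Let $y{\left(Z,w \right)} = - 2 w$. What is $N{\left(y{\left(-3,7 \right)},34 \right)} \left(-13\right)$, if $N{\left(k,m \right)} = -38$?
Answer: $494$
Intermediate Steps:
$N{\left(y{\left(-3,7 \right)},34 \right)} \left(-13\right) = \left(-38\right) \left(-13\right) = 494$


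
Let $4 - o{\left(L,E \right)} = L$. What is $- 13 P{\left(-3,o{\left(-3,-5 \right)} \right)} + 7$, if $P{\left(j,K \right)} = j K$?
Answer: $280$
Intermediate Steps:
$o{\left(L,E \right)} = 4 - L$
$P{\left(j,K \right)} = K j$
$- 13 P{\left(-3,o{\left(-3,-5 \right)} \right)} + 7 = - 13 \left(4 - -3\right) \left(-3\right) + 7 = - 13 \left(4 + 3\right) \left(-3\right) + 7 = - 13 \cdot 7 \left(-3\right) + 7 = \left(-13\right) \left(-21\right) + 7 = 273 + 7 = 280$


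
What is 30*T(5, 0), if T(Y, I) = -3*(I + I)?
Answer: 0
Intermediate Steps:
T(Y, I) = -6*I
30*T(5, 0) = 30*(-6*0) = 30*0 = 0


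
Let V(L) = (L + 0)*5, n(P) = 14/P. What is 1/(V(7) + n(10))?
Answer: 5/182 ≈ 0.027473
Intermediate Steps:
V(L) = 5*L (V(L) = L*5 = 5*L)
1/(V(7) + n(10)) = 1/(5*7 + 14/10) = 1/(35 + 14*(⅒)) = 1/(35 + 7/5) = 1/(182/5) = 5/182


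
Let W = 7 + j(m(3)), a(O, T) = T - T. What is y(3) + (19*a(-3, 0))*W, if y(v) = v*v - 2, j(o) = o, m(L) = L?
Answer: 7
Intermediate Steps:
y(v) = -2 + v**2 (y(v) = v**2 - 2 = -2 + v**2)
a(O, T) = 0
W = 10 (W = 7 + 3 = 10)
y(3) + (19*a(-3, 0))*W = (-2 + 3**2) + (19*0)*10 = (-2 + 9) + 0*10 = 7 + 0 = 7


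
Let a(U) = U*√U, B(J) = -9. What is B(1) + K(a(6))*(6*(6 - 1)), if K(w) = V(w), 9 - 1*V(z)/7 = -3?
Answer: 2511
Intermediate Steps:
V(z) = 84 (V(z) = 63 - 7*(-3) = 63 + 21 = 84)
a(U) = U^(3/2)
K(w) = 84
B(1) + K(a(6))*(6*(6 - 1)) = -9 + 84*(6*(6 - 1)) = -9 + 84*(6*5) = -9 + 84*30 = -9 + 2520 = 2511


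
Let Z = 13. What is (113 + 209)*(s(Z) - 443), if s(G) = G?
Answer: -138460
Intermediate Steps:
(113 + 209)*(s(Z) - 443) = (113 + 209)*(13 - 443) = 322*(-430) = -138460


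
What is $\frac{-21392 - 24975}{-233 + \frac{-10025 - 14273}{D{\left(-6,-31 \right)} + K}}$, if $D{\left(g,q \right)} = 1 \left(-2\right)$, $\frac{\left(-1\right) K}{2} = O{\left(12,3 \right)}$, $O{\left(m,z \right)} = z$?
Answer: $- \frac{185468}{11217} \approx -16.535$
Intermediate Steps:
$K = -6$ ($K = \left(-2\right) 3 = -6$)
$D{\left(g,q \right)} = -2$
$\frac{-21392 - 24975}{-233 + \frac{-10025 - 14273}{D{\left(-6,-31 \right)} + K}} = \frac{-21392 - 24975}{-233 + \frac{-10025 - 14273}{-2 - 6}} = - \frac{46367}{-233 - \frac{24298}{-8}} = - \frac{46367}{-233 - - \frac{12149}{4}} = - \frac{46367}{-233 + \frac{12149}{4}} = - \frac{46367}{\frac{11217}{4}} = \left(-46367\right) \frac{4}{11217} = - \frac{185468}{11217}$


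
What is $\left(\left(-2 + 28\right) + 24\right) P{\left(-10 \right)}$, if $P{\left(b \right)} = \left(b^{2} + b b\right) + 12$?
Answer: $10600$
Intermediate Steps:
$P{\left(b \right)} = 12 + 2 b^{2}$ ($P{\left(b \right)} = \left(b^{2} + b^{2}\right) + 12 = 2 b^{2} + 12 = 12 + 2 b^{2}$)
$\left(\left(-2 + 28\right) + 24\right) P{\left(-10 \right)} = \left(\left(-2 + 28\right) + 24\right) \left(12 + 2 \left(-10\right)^{2}\right) = \left(26 + 24\right) \left(12 + 2 \cdot 100\right) = 50 \left(12 + 200\right) = 50 \cdot 212 = 10600$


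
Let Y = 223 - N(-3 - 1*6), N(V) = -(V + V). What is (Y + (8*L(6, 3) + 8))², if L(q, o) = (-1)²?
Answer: 48841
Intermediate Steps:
L(q, o) = 1
N(V) = -2*V
Y = 205 (Y = 223 - (-2)*(-3 - 1*6) = 223 - (-2)*(-3 - 6) = 223 - (-2)*(-9) = 223 - 1*18 = 223 - 18 = 205)
(Y + (8*L(6, 3) + 8))² = (205 + (8*1 + 8))² = (205 + (8 + 8))² = (205 + 16)² = 221² = 48841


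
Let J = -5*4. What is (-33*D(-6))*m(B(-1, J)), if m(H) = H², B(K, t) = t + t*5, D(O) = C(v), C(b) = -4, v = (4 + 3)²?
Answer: 1900800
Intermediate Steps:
J = -20
v = 49 (v = 7² = 49)
D(O) = -4
B(K, t) = 6*t (B(K, t) = t + 5*t = 6*t)
(-33*D(-6))*m(B(-1, J)) = (-33*(-4))*(6*(-20))² = 132*(-120)² = 132*14400 = 1900800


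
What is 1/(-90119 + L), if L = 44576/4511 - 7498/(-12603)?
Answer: -56852133/5122861759021 ≈ -1.1098e-5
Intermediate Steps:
L = 595614806/56852133 (L = 44576*(1/4511) - 7498*(-1/12603) = 44576/4511 + 7498/12603 = 595614806/56852133 ≈ 10.477)
1/(-90119 + L) = 1/(-90119 + 595614806/56852133) = 1/(-5122861759021/56852133) = -56852133/5122861759021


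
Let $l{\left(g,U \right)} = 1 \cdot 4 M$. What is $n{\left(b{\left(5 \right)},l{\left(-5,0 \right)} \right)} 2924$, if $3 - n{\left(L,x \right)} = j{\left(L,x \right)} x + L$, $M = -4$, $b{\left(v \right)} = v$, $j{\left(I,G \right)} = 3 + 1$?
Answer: $181288$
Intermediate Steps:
$j{\left(I,G \right)} = 4$
$l{\left(g,U \right)} = -16$ ($l{\left(g,U \right)} = 1 \cdot 4 \left(-4\right) = 4 \left(-4\right) = -16$)
$n{\left(L,x \right)} = 3 - L - 4 x$ ($n{\left(L,x \right)} = 3 - \left(4 x + L\right) = 3 - \left(L + 4 x\right) = 3 - L - 4 x$)
$n{\left(b{\left(5 \right)},l{\left(-5,0 \right)} \right)} 2924 = \left(3 - 5 - -64\right) 2924 = \left(3 - 5 + 64\right) 2924 = 62 \cdot 2924 = 181288$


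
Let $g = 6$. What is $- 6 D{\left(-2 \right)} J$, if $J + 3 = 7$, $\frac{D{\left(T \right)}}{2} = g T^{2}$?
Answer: $-1152$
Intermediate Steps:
$D{\left(T \right)} = 12 T^{2}$ ($D{\left(T \right)} = 2 \cdot 6 T^{2} = 12 T^{2}$)
$J = 4$ ($J = -3 + 7 = 4$)
$- 6 D{\left(-2 \right)} J = - 6 \cdot 12 \left(-2\right)^{2} \cdot 4 = - 6 \cdot 12 \cdot 4 \cdot 4 = \left(-6\right) 48 \cdot 4 = \left(-288\right) 4 = -1152$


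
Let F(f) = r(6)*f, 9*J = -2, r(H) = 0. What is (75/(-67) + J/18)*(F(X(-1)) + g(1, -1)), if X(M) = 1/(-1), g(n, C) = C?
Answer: 6142/5427 ≈ 1.1317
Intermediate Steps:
J = -2/9 (J = (1/9)*(-2) = -2/9 ≈ -0.22222)
X(M) = -1
F(f) = 0 (F(f) = 0*f = 0)
(75/(-67) + J/18)*(F(X(-1)) + g(1, -1)) = (75/(-67) - 2/9/18)*(0 - 1) = (75*(-1/67) - 2/9*1/18)*(-1) = (-75/67 - 1/81)*(-1) = -6142/5427*(-1) = 6142/5427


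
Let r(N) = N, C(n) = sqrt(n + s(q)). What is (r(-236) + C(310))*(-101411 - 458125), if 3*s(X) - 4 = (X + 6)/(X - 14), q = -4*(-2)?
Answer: 132050496 - 186512*sqrt(2795) ≈ 1.2219e+8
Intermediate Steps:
q = 8
s(X) = 4/3 + (6 + X)/(3*(-14 + X)) (s(X) = 4/3 + ((X + 6)/(X - 14))/3 = 4/3 + ((6 + X)/(-14 + X))/3 = 4/3 + (6 + X)/(3*(-14 + X)))
C(n) = sqrt(5/9 + n) (C(n) = sqrt(n + 5*(-10 + 8)/(3*(-14 + 8))) = sqrt(n + (5/3)*(-2)/(-6)) = sqrt(n + (5/3)*(-1/6)*(-2)) = sqrt(n + 5/9) = sqrt(5/9 + n))
(r(-236) + C(310))*(-101411 - 458125) = (-236 + sqrt(5 + 9*310)/3)*(-101411 - 458125) = (-236 + sqrt(5 + 2790)/3)*(-559536) = (-236 + sqrt(2795)/3)*(-559536) = 132050496 - 186512*sqrt(2795)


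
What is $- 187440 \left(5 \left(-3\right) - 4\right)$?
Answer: $3561360$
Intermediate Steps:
$- 187440 \left(5 \left(-3\right) - 4\right) = - 187440 \left(-15 - 4\right) = \left(-187440\right) \left(-19\right) = 3561360$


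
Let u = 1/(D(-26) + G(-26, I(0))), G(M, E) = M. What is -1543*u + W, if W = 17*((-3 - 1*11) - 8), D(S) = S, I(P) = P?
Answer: -17905/52 ≈ -344.33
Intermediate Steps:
u = -1/52 (u = 1/(-26 - 26) = 1/(-52) = -1/52 ≈ -0.019231)
W = -374 (W = 17*((-3 - 11) - 8) = 17*(-14 - 8) = 17*(-22) = -374)
-1543*u + W = -1543*(-1/52) - 374 = 1543/52 - 374 = -17905/52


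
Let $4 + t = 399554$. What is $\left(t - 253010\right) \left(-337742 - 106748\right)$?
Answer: $-65135564600$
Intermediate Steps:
$t = 399550$ ($t = -4 + 399554 = 399550$)
$\left(t - 253010\right) \left(-337742 - 106748\right) = \left(399550 - 253010\right) \left(-337742 - 106748\right) = 146540 \left(-444490\right) = -65135564600$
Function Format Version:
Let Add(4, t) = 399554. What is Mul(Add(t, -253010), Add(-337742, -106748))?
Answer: -65135564600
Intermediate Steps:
t = 399550 (t = Add(-4, 399554) = 399550)
Mul(Add(t, -253010), Add(-337742, -106748)) = Mul(Add(399550, -253010), Add(-337742, -106748)) = Mul(146540, -444490) = -65135564600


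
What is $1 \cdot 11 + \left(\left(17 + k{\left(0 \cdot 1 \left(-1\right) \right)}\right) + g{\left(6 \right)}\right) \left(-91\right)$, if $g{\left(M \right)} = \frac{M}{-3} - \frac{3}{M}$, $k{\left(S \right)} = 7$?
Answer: $- \frac{3891}{2} \approx -1945.5$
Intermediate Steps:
$g{\left(M \right)} = - \frac{3}{M} - \frac{M}{3}$ ($g{\left(M \right)} = M \left(- \frac{1}{3}\right) - \frac{3}{M} = - \frac{M}{3} - \frac{3}{M} = - \frac{3}{M} - \frac{M}{3}$)
$1 \cdot 11 + \left(\left(17 + k{\left(0 \cdot 1 \left(-1\right) \right)}\right) + g{\left(6 \right)}\right) \left(-91\right) = 1 \cdot 11 + \left(\left(17 + 7\right) - \left(2 + \frac{3}{6}\right)\right) \left(-91\right) = 11 + \left(24 - \frac{5}{2}\right) \left(-91\right) = 11 + \frac{43}{2} \left(-91\right) = 11 - \frac{3913}{2} = - \frac{3891}{2}$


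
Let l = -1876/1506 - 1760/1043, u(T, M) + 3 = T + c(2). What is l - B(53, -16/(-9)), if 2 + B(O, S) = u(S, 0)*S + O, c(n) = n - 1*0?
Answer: -1172985277/21205233 ≈ -55.316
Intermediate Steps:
c(n) = n (c(n) = n + 0 = n)
u(T, M) = -1 + T (u(T, M) = -3 + (T + 2) = -3 + (2 + T) = -1 + T)
l = -2303614/785379 (l = -1876*1/1506 - 1760*1/1043 = -938/753 - 1760/1043 = -2303614/785379 ≈ -2.9331)
B(O, S) = -2 + O + S*(-1 + S) (B(O, S) = -2 + ((-1 + S)*S + O) = -2 + (S*(-1 + S) + O) = -2 + (O + S*(-1 + S)) = -2 + O + S*(-1 + S))
l - B(53, -16/(-9)) = -2303614/785379 - (-2 + 53 + (-16/(-9))*(-1 - 16/(-9))) = -2303614/785379 - (-2 + 53 + (-16*(-⅑))*(-1 - 16*(-⅑))) = -2303614/785379 - (-2 + 53 + 16*(-1 + 16/9)/9) = -2303614/785379 - (-2 + 53 + (16/9)*(7/9)) = -2303614/785379 - (-2 + 53 + 112/81) = -2303614/785379 - 1*4243/81 = -2303614/785379 - 4243/81 = -1172985277/21205233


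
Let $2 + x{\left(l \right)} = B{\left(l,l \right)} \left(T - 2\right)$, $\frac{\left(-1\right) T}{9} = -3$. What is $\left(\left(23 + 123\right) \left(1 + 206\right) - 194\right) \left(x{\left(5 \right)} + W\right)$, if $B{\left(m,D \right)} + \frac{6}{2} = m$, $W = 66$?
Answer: $3423192$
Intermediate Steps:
$T = 27$ ($T = \left(-9\right) \left(-3\right) = 27$)
$B{\left(m,D \right)} = -3 + m$
$x{\left(l \right)} = -77 + 25 l$ ($x{\left(l \right)} = -2 + \left(-3 + l\right) \left(27 - 2\right) = -2 + \left(-3 + l\right) 25 = -2 + \left(-75 + 25 l\right) = -77 + 25 l$)
$\left(\left(23 + 123\right) \left(1 + 206\right) - 194\right) \left(x{\left(5 \right)} + W\right) = \left(\left(23 + 123\right) \left(1 + 206\right) - 194\right) \left(\left(-77 + 25 \cdot 5\right) + 66\right) = \left(146 \cdot 207 - 194\right) \left(\left(-77 + 125\right) + 66\right) = \left(30222 - 194\right) \left(48 + 66\right) = 30028 \cdot 114 = 3423192$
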